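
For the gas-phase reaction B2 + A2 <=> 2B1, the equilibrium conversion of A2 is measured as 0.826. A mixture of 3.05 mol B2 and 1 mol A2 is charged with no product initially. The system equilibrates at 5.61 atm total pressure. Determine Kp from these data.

Basis: 1 mol A2 initially; let X = conversion of A2. Extent ξ = X.
Mole table: n_B2 = 3.05 − X; n_A2 = 1 − X; n_B1 = 2X.
Since Δν = 0, n_T = 4.05 throughout.
At X = 0.826: n_B2 = 2.22, n_A2 = 0.174, n_B1 = 1.65, n_T = 4.05.
p_i = (n_i/n_T)·P. Kp = p_B1^2 / (p_B2 p_A2) = 7.05.

Kp = 7.05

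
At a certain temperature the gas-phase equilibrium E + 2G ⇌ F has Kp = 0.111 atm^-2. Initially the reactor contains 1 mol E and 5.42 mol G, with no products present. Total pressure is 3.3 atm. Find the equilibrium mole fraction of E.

Take 1 mol E as basis and let X be its fractional conversion, so ξ = X.
Mole table: n_E = 1 − X; n_G = 5.42 − 2X; n_F = X.
Summing: n_T = 6.42 − 2X.
Mole fractions y_i = n_i/n_T; Kp = p_F / (p_E p_G^2) with p_i = y_i·P.
Substituting and setting equal to 0.111 atm^-2 gives a polynomial in X; the root in (0,1) is X = 0.448.
Then n_E = 0.552, n_T = 5.52, so y_E = 0.100.

y_E = 0.100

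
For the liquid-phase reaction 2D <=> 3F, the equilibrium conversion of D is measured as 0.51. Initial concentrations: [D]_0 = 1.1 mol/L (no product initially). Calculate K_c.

K_c = 2.05 mol/L

Let X = conversion of D.
Concentrations: [D] = 1.1 − 1.1X; [F] = 1.65X.
At X = 0.51: [D] = 0.539, [F] = 0.842.
K_c = [F]^3 / ([D]^2) = 2.05 mol/L.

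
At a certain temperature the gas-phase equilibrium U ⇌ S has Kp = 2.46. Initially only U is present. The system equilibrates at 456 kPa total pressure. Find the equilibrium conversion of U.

Basis: 1 mol U initially; let X = conversion of U. Extent ξ = X.
Moles: n_U = 1 − X; n_S = X.
n_T stays at 1 (no change in mole number).
With p_i = (n_i/n_T)P, Kp = p_S / (p_U).
This yields a degree-1 equation in X; solving on (0,1), X = 0.711.

X = 0.711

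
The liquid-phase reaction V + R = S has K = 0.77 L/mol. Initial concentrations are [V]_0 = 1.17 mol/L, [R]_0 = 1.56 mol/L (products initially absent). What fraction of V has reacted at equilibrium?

Let X = conversion of V; extent ξ = 1.17·X mol/L.
Concentrations: [V] = 1.17 − 1.17X; [R] = 1.56 − 1.17X; [S] = 1.17X.
K = [S] / ([V] [R]).
This equals 0.77 at X = 0.445 (the root in 0 < X < 1).

X = 0.445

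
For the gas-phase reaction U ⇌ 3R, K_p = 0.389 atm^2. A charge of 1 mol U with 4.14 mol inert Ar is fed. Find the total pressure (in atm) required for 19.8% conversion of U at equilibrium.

P = 6.75 atm

Basis: 1 mol U initially; let X = conversion of U. Extent ξ = X.
Mole table: n_U = 1 − X; n_R = 3X; n_I = 4.14 (inert).
n_T = Σnᵢ = 5.14 + 2X.
K_p = p_R^3 / (p_U) with p_i = (n_i/n_T)·P.
At X = 0.198: the mole-fraction product g(X) = Π y_i^ν_i = 0.008527. Since K_p = g(X)·P^{2}, P = (K_p/g)^(1/2) = (0.389/0.008527)^(1/2) = 6.75 atm.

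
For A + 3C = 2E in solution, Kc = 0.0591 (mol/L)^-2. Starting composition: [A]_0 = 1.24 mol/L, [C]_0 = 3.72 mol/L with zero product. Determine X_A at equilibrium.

X = 0.341

Let X = conversion of A; extent ξ = 1.24·X mol/L.
Concentrations: [A] = 1.24 − 1.24X; [C] = 3.72 − 3.72X; [E] = 2.48X.
Kc = [E]^2 / ([A] [C]^3).
Solving Kc = 0.0591 for X ∈ (0,1): X = 0.341.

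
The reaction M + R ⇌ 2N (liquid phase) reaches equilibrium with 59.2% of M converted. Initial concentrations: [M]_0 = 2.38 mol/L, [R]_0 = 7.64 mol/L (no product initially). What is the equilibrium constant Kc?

Let X = conversion of M.
Concentrations: [M] = 2.38 − 2.38X; [R] = 7.64 − 2.38X; [N] = 4.76X.
At X = 0.592: [M] = 0.971, [R] = 6.23, [N] = 2.82.
Kc = [N]^2 / ([M] [R]) = 1.31.

Kc = 1.31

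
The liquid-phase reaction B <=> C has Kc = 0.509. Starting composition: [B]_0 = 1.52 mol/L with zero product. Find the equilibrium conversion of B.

Let X = conversion of B; extent ξ = 1.52·X mol/L.
Concentrations: [B] = 1.52 − 1.52X; [C] = 1.52X.
Kc = [C] / ([B]).
Equating to 0.509: the physical root is X = 0.337.

X = 0.337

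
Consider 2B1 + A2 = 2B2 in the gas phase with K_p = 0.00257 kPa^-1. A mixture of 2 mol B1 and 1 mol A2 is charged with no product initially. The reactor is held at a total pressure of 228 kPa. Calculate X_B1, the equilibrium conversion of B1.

X = 0.282

Let X = conversion of B1 (basis 2 mol B1); extent of reaction ξ = X.
Mole table: n_B1 = 2 − 2X; n_A2 = 1 − X; n_B2 = 2X.
n_T = Σnᵢ = 3 − X.
y_i = n_i/n_T, p_i = y_i·P. K_p = p_B2^2 / (p_B1^2 p_A2).
This yields a degree-3 equation in X; solving on (0,1), X = 0.282.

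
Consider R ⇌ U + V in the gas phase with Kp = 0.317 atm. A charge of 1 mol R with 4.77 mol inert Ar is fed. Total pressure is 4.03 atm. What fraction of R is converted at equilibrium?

X = 0.498

Let X = conversion of R (basis 1 mol R); extent of reaction ξ = X.
Species balance: n_R = 1 − X; n_U = X; n_V = X; n_I = 4.77 (inert).
n_T = Σnᵢ = 5.77 + X.
With p_i = (n_i/n_T)P, Kp = p_U p_V / (p_R).
This yields a degree-2 equation in X; solving on (0,1), X = 0.498.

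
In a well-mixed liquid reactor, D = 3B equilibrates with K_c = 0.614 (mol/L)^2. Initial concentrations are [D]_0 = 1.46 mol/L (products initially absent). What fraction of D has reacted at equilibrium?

X = 0.204

Let X = conversion of D; extent ξ = 1.46·X mol/L.
Concentrations: [D] = 1.46 − 1.46X; [B] = 4.38X.
K_c = [B]^3 / ([D]).
Solving K_c = 0.614 for X ∈ (0,1): X = 0.204.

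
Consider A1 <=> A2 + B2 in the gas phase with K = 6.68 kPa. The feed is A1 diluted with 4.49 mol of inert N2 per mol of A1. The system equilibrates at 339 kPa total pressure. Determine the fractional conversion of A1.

X = 0.285

Let X = conversion of A1 (basis 1 mol A1); extent of reaction ξ = X.
Mole table: n_A1 = 1 − X; n_A2 = X; n_B2 = X; n_I = 4.49 (inert).
n_T = Σnᵢ = 5.49 + X.
With p_i = (n_i/n_T)P, K = p_A2 p_B2 / (p_A1).
Substituting and setting equal to 6.68 kPa gives a polynomial in X; the root in (0,1) is X = 0.285.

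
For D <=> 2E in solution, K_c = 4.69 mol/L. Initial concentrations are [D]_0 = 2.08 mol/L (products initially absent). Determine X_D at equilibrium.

Let X = conversion of D; extent ξ = 2.08·X mol/L.
Concentrations: [D] = 2.08 − 2.08X; [E] = 4.16X.
K_c = [E]^2 / ([D]).
Equating to 4.69 mol/L: the physical root is X = 0.520.

X = 0.520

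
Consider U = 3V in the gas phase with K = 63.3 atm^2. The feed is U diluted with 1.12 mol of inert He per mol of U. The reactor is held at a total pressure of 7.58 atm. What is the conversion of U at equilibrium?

X = 0.571

Basis: 1 mol U initially; let X = conversion of U. Extent ξ = X.
Mole table: n_U = 1 − X; n_V = 3X; n_I = 1.12 (inert).
Summing: n_T = 2.12 + 2X.
Mole fractions y_i = n_i/n_T; K = p_V^3 / (p_U) with p_i = y_i·P.
This yields a degree-3 equation in X; solving on (0,1), X = 0.571.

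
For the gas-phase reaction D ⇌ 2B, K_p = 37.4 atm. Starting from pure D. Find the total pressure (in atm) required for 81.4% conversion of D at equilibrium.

Basis: 1 mol D initially; let X = conversion of D. Extent ξ = X.
Species balance: n_D = 1 − X; n_B = 2X.
Total moles n_T = 1 + X.
K_p = p_B^2 / (p_D) with p_i = (n_i/n_T)·P.
At X = 0.814: the mole-fraction product g(X) = Π y_i^ν_i = 7.855. Since K_p = g(X)·P^{1}, P = (K_p/g)^(1/1) = (37.4/7.855)^(1/1) = 4.76 atm.

P = 4.76 atm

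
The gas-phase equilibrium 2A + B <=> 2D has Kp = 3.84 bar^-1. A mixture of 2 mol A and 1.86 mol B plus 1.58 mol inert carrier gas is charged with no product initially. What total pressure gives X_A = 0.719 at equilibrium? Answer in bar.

P = 7.05 bar

Basis: 2 mol A initially; let X = conversion of A. Extent ξ = X.
Moles: n_A = 2 − 2X; n_B = 1.86 − X; n_D = 2X; n_I = 1.58 (inert).
Total moles n_T = 5.44 − X.
Kp = p_D^2 / (p_A^2 p_B) with p_i = (n_i/n_T)·P.
At X = 0.719: the mole-fraction product g(X) = Π y_i^ν_i = 27.09. Since Kp = g(X)·P^{-1}, P = (g/Kp)^(1/1) = (27.09/3.84)^(1/1) = 7.05 bar.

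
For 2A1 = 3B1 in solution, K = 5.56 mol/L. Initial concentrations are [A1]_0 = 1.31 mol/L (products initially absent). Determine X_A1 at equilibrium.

Let X = conversion of A1; extent ξ = 1.31X/2 mol/L.
Concentrations: [A1] = 1.31 − 1.31X; [B1] = 1.97X.
K = [B1]^3 / ([A1]^2).
Setting equal to 5.56 and solving for X on (0,1) gives X = 0.593.

X = 0.593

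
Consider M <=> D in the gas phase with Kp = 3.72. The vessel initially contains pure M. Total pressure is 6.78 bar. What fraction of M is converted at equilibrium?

X = 0.788

Take 1 mol M as basis and let X be its fractional conversion, so ξ = X.
At extent ξ: n_M = 1 − X; n_D = X.
n_T stays at 1 (no change in mole number).
With p_i = (n_i/n_T)P, Kp = p_D / (p_M).
Equating to 3.72 and solving on 0 < X < 1: X = 0.788.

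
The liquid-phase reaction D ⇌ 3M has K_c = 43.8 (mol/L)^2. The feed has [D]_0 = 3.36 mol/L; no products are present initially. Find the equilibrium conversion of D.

Let X = conversion of D; extent ξ = 3.36·X mol/L.
Concentrations: [D] = 3.36 − 3.36X; [M] = 10.1X.
K_c = [M]^3 / ([D]).
Solving K_c = 43.8 for X ∈ (0,1): X = 0.433.

X = 0.433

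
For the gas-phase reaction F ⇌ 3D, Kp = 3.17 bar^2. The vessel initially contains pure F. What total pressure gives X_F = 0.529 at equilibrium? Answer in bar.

Take 1 mol F as basis and let X be its fractional conversion, so ξ = X.
Mole table: n_F = 1 − X; n_D = 3X.
Summing: n_T = 1 + 2X.
Kp = p_D^3 / (p_F) with p_i = (n_i/n_T)·P.
At X = 0.529: the mole-fraction product g(X) = Π y_i^ν_i = 2.004. Since Kp = g(X)·P^{2}, P = (Kp/g)^(1/2) = (3.17/2.004)^(1/2) = 1.26 bar.

P = 1.26 bar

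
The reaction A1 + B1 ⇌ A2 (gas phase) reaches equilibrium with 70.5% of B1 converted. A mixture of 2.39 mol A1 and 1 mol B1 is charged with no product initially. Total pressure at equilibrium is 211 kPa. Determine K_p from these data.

K_p = 0.018 kPa^-1

Basis: 1 mol B1 initially; let X = conversion of B1. Extent ξ = X.
Species balance: n_A1 = 2.39 − X; n_B1 = 1 − X; n_A2 = X.
Summing: n_T = 3.39 − X.
At X = 0.705: n_A1 = 1.69, n_B1 = 0.295, n_A2 = 0.705, n_T = 2.69.
p_i = (n_i/n_T)·P. K_p = p_A2 / (p_A1 p_B1) = 0.018 kPa^-1.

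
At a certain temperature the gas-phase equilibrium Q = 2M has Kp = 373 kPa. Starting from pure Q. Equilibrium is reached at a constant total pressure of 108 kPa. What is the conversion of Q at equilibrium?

Take 1 mol Q as basis and let X be its fractional conversion, so ξ = X.
At extent ξ: n_Q = 1 − X; n_M = 2X.
n_T = Σnᵢ = 1 + X.
With p_i = (n_i/n_T)P, Kp = p_M^2 / (p_Q).
Equating to 373 kPa and solving on 0 < X < 1: X = 0.681.

X = 0.681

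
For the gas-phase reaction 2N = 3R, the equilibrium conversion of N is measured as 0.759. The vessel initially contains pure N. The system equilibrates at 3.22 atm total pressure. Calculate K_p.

K_p = 59.3 atm

Take 1 mol N as basis and let X be its fractional conversion, so ξ = 0.5X.
Moles: n_N = 1 − X; n_R = 1.5X.
Total moles n_T = 1 + 0.5X.
At X = 0.759: n_N = 0.241, n_R = 1.14, n_T = 1.38.
p_i = (n_i/n_T)·P. K_p = p_R^3 / (p_N^2) = 59.3 atm.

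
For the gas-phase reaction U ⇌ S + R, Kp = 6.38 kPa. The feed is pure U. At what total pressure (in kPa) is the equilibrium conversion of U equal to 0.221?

P = 124 kPa

Let X = conversion of U (basis 1 mol U); extent of reaction ξ = X.
Mole table: n_U = 1 − X; n_S = X; n_R = X.
Summing: n_T = 1 + X.
Kp = p_S p_R / (p_U) with p_i = (n_i/n_T)·P.
At X = 0.221: the mole-fraction product g(X) = Π y_i^ν_i = 0.05135. Since Kp = g(X)·P^{1}, P = (Kp/g)^(1/1) = (6.38/0.05135)^(1/1) = 124 kPa.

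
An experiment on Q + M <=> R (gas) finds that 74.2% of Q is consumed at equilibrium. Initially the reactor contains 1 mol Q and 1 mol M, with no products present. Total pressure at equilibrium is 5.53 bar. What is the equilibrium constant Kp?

Kp = 2.54 bar^-1

Take 1 mol Q as basis and let X be its fractional conversion, so ξ = X.
Moles: n_Q = 1 − X; n_M = 1 − X; n_R = X.
Total moles n_T = 2 − X.
At X = 0.742: n_Q = 0.258, n_M = 0.258, n_R = 0.742, n_T = 1.26.
p_i = (n_i/n_T)·P. Kp = p_R / (p_Q p_M) = 2.54 bar^-1.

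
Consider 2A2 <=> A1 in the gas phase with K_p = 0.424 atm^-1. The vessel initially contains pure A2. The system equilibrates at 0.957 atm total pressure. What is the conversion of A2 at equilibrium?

Take 1 mol A2 as basis and let X be its fractional conversion, so ξ = 0.5X.
Species balance: n_A2 = 1 − X; n_A1 = 0.5X.
Total moles n_T = 1 − 0.5X.
With p_i = (n_i/n_T)P, K_p = p_A1 / (p_A2^2).
Equating to 0.424 atm^-1 and solving on 0 < X < 1: X = 0.383.

X = 0.383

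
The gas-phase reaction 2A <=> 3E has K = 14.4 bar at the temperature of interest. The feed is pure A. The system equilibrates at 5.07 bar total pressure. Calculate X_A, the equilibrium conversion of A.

X = 0.578

Take 1 mol A as basis and let X be its fractional conversion, so ξ = 0.5X.
Moles: n_A = 1 − X; n_E = 1.5X.
Total moles n_T = 1 + 0.5X.
Mole fractions y_i = n_i/n_T; K = p_E^3 / (p_A^2) with p_i = y_i·P.
This yields a degree-3 equation in X; solving on (0,1), X = 0.578.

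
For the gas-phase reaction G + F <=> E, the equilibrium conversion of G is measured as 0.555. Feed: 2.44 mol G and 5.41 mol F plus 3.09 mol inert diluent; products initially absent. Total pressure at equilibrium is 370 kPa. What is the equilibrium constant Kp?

Kp = 0.00797 kPa^-1

Take 2.44 mol G as basis and let X be its fractional conversion, so ξ = 2.44X.
Species balance: n_G = 2.44 − 2.44X; n_F = 5.41 − 2.44X; n_E = 2.44X; n_I = 3.09 (inert).
Total moles n_T = 10.9 − 2.44X.
At X = 0.555: n_G = 1.09, n_F = 4.06, n_E = 1.35, n_T = 9.59.
p_i = (n_i/n_T)·P. Kp = p_E / (p_G p_F) = 0.00797 kPa^-1.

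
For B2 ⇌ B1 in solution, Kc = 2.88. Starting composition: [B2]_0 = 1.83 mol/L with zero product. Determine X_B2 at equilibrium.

X = 0.742

Let X = conversion of B2; extent ξ = 1.83·X mol/L.
Concentrations: [B2] = 1.83 − 1.83X; [B1] = 1.83X.
Kc = [B1] / ([B2]).
Solving Kc = 2.88 for X ∈ (0,1): X = 0.742.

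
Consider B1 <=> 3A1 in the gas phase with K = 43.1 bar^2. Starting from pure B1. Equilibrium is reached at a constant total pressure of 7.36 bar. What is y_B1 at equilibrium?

Take 1 mol B1 as basis and let X be its fractional conversion, so ξ = X.
At extent ξ: n_B1 = 1 − X; n_A1 = 3X.
n_T = Σnᵢ = 1 + 2X.
Mole fractions y_i = n_i/n_T; K = p_A1^3 / (p_B1) with p_i = y_i·P.
Setting this equal to 43.1 bar^2 and taking the physical root (0 < X < 1) gives X = 0.384.
Then n_B1 = 0.616, n_T = 1.77, so y_B1 = 0.348.

y_B1 = 0.348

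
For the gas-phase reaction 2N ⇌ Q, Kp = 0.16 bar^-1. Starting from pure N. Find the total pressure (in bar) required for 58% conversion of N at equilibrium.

P = 7.3 bar

Take 1 mol N as basis and let X be its fractional conversion, so ξ = 0.5X.
Mole table: n_N = 1 − X; n_Q = 0.5X.
n_T = Σnᵢ = 1 − 0.5X.
Kp = p_Q / (p_N^2) with p_i = (n_i/n_T)·P.
At X = 0.58: the mole-fraction product g(X) = Π y_i^ν_i = 1.167. Since Kp = g(X)·P^{-1}, P = (g/Kp)^(1/1) = (1.167/0.16)^(1/1) = 7.3 bar.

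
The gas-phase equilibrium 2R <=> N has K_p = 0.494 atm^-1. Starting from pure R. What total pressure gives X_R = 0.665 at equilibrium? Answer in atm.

P = 4 atm

Let X = conversion of R (basis 1 mol R); extent of reaction ξ = 0.5X.
At extent ξ: n_R = 1 − X; n_N = 0.5X.
n_T = Σnᵢ = 1 − 0.5X.
K_p = p_N / (p_R^2) with p_i = (n_i/n_T)·P.
At X = 0.665: the mole-fraction product g(X) = Π y_i^ν_i = 1.978. Since K_p = g(X)·P^{-1}, P = (g/K_p)^(1/1) = (1.978/0.494)^(1/1) = 4 atm.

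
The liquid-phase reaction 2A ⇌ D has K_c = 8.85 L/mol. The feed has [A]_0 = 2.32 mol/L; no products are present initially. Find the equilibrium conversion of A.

Let X = conversion of A; extent ξ = 2.32X/2 mol/L.
Concentrations: [A] = 2.32 − 2.32X; [D] = 1.16X.
K_c = [D] / ([A]^2).
Solving K_c = 8.85 for X ∈ (0,1): X = 0.856.

X = 0.856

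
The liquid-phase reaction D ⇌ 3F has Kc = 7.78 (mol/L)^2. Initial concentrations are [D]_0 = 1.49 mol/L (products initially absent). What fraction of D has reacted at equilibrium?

X = 0.422

Let X = conversion of D; extent ξ = 1.49·X mol/L.
Concentrations: [D] = 1.49 − 1.49X; [F] = 4.47X.
Kc = [F]^3 / ([D]).
Setting equal to 7.78 and solving for X on (0,1) gives X = 0.422.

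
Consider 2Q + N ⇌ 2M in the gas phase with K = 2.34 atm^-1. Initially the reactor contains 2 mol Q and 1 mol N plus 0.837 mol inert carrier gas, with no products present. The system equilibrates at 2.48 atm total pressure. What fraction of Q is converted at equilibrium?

Basis: 2 mol Q initially; let X = conversion of Q. Extent ξ = X.
Moles: n_Q = 2 − 2X; n_N = 1 − X; n_M = 2X; n_I = 0.837 (inert).
Total moles n_T = 3.84 − X.
Mole fractions y_i = n_i/n_T; K = p_M^2 / (p_Q^2 p_N) with p_i = y_i·P.
Setting this equal to 2.34 atm^-1 and taking the physical root (0 < X < 1) gives X = 0.486.

X = 0.486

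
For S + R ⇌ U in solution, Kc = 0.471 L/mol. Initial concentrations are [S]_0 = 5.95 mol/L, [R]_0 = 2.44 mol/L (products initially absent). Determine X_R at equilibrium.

X = 0.670

Let X = conversion of R; extent ξ = 2.44·X mol/L.
Concentrations: [S] = 5.95 − 2.44X; [R] = 2.44 − 2.44X; [U] = 2.44X.
Kc = [U] / ([S] [R]).
Setting equal to 0.471 and solving for X on (0,1) gives X = 0.670.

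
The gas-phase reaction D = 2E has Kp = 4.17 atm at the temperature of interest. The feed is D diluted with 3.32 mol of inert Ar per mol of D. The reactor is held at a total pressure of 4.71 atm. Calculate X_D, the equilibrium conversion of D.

Take 1 mol D as basis and let X be its fractional conversion, so ξ = X.
Moles: n_D = 1 − X; n_E = 2X; n_I = 3.32 (inert).
Total moles n_T = 4.32 + X.
y_i = n_i/n_T, p_i = y_i·P. Kp = p_E^2 / (p_D).
This yields a degree-2 equation in X; solving on (0,1), X = 0.634.

X = 0.634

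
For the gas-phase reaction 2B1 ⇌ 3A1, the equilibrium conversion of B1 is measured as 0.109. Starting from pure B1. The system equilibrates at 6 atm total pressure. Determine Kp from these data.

Take 1 mol B1 as basis and let X be its fractional conversion, so ξ = 0.5X.
Moles: n_B1 = 1 − X; n_A1 = 1.5X.
Summing: n_T = 1 + 0.5X.
At X = 0.109: n_B1 = 0.891, n_A1 = 0.164, n_T = 1.05.
p_i = (n_i/n_T)·P. Kp = p_A1^3 / (p_B1^2) = 0.0313 atm.

Kp = 0.0313 atm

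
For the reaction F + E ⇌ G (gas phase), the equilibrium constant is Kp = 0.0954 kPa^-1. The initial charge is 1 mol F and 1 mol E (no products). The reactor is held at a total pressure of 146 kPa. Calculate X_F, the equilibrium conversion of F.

Basis: 1 mol F initially; let X = conversion of F. Extent ξ = X.
Moles: n_F = 1 − X; n_E = 1 − X; n_G = X.
Summing: n_T = 2 − X.
Mole fractions y_i = n_i/n_T; Kp = p_G / (p_F p_E) with p_i = y_i·P.
This yields a degree-2 equation in X; solving on (0,1), X = 0.741.

X = 0.741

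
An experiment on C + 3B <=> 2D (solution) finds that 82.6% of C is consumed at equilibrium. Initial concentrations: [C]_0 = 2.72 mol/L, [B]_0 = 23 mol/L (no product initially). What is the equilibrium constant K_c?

Let X = conversion of C.
Concentrations: [C] = 2.72 − 2.72X; [B] = 23 − 8.16X; [D] = 5.44X.
At X = 0.826: [C] = 0.473, [B] = 16.3, [D] = 4.49.
K_c = [D]^2 / ([C] [B]^3) = 0.00992 (mol/L)^-2.

K_c = 0.00992 (mol/L)^-2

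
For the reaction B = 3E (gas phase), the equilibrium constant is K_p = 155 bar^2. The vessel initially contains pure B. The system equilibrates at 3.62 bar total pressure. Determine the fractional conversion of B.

Let X = conversion of B (basis 1 mol B); extent of reaction ξ = X.
Moles: n_B = 1 − X; n_E = 3X.
n_T = Σnᵢ = 1 + 2X.
With p_i = (n_i/n_T)P, K_p = p_E^3 / (p_B).
Substituting and setting equal to 155 bar^2 gives a polynomial in X; the root in (0,1) is X = 0.820.

X = 0.820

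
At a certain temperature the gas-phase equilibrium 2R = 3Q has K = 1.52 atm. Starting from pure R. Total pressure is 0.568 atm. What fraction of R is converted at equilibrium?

X = 0.572

Take 1 mol R as basis and let X be its fractional conversion, so ξ = 0.5X.
Species balance: n_R = 1 − X; n_Q = 1.5X.
Summing: n_T = 1 + 0.5X.
Mole fractions y_i = n_i/n_T; K = p_Q^3 / (p_R^2) with p_i = y_i·P.
Setting this equal to 1.52 atm and taking the physical root (0 < X < 1) gives X = 0.572.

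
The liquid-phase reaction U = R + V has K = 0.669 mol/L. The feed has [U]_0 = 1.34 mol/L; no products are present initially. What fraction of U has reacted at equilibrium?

X = 0.500

Let X = conversion of U; extent ξ = 1.34·X mol/L.
Concentrations: [U] = 1.34 − 1.34X; [R] = 1.34X; [V] = 1.34X.
K = [R] [V] / ([U]).
This equals 0.669 at X = 0.500 (the root in 0 < X < 1).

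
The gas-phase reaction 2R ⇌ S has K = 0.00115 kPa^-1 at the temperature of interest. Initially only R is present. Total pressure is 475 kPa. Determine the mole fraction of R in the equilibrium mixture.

Basis: 1 mol R initially; let X = conversion of R. Extent ξ = 0.5X.
At extent ξ: n_R = 1 − X; n_S = 0.5X.
Total moles n_T = 1 − 0.5X.
y_i = n_i/n_T, p_i = y_i·P. K = p_S / (p_R^2).
This yields a degree-2 equation in X; solving on (0,1), X = 0.440.
Then n_R = 0.56, n_T = 0.78, so y_R = 0.718.

y_R = 0.718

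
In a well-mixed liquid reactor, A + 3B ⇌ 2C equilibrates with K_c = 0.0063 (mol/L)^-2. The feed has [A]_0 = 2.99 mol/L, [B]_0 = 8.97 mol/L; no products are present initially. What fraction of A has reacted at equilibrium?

Let X = conversion of A; extent ξ = 2.99·X mol/L.
Concentrations: [A] = 2.99 − 2.99X; [B] = 8.97 − 8.97X; [C] = 5.98X.
K_c = [C]^2 / ([A] [B]^3).
Setting equal to 0.0063 and solving for X on (0,1) gives X = 0.301.

X = 0.301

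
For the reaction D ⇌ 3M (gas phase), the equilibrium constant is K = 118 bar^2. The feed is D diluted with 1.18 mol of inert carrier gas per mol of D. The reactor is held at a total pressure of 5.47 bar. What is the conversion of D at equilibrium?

Basis: 1 mol D initially; let X = conversion of D. Extent ξ = X.
Species balance: n_D = 1 − X; n_M = 3X; n_I = 1.18 (inert).
n_T = Σnᵢ = 2.18 + 2X.
With p_i = (n_i/n_T)P, K = p_M^3 / (p_D).
Substituting and setting equal to 118 bar^2 gives a polynomial in X; the root in (0,1) is X = 0.773.

X = 0.773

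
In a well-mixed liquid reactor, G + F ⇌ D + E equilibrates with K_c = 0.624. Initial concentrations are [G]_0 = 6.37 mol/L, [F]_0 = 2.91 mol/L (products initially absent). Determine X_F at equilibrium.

Let X = conversion of F; extent ξ = 2.91·X mol/L.
Concentrations: [G] = 6.37 − 2.91X; [F] = 2.91 − 2.91X; [D] = 2.91X; [E] = 2.91X.
K_c = [D] [E] / ([G] [F]).
Setting equal to 0.624 and solving for X on (0,1) gives X = 0.615.

X = 0.615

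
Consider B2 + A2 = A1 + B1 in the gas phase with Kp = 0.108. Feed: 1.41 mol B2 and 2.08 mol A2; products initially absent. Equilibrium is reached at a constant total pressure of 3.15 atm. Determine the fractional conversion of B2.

Basis: 1.41 mol B2 initially; let X = conversion of B2. Extent ξ = 1.41X.
At extent ξ: n_B2 = 1.41 − 1.41X; n_A2 = 2.08 − 1.41X; n_A1 = 1.41X; n_B1 = 1.41X.
n_T stays at 3.49 (no change in mole number).
Mole fractions y_i = n_i/n_T; Kp = p_A1 p_B1 / (p_B2 p_A2) with p_i = y_i·P.
Setting this equal to 0.108 and taking the physical root (0 < X < 1) gives X = 0.299.

X = 0.299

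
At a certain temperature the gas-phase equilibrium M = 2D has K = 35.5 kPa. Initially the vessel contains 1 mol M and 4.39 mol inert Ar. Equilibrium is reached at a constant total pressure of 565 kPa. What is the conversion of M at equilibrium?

Basis: 1 mol M initially; let X = conversion of M. Extent ξ = X.
Species balance: n_M = 1 − X; n_D = 2X; n_I = 4.39 (inert).
n_T = Σnᵢ = 5.39 + X.
Mole fractions y_i = n_i/n_T; K = p_D^2 / (p_M) with p_i = y_i·P.
This yields a degree-2 equation in X; solving on (0,1), X = 0.257.

X = 0.257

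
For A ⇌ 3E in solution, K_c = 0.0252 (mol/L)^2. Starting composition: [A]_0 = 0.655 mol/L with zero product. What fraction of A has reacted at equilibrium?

X = 0.124

Let X = conversion of A; extent ξ = 0.655·X mol/L.
Concentrations: [A] = 0.655 − 0.655X; [E] = 1.97X.
K_c = [E]^3 / ([A]).
This equals 0.0252 at X = 0.124 (the root in 0 < X < 1).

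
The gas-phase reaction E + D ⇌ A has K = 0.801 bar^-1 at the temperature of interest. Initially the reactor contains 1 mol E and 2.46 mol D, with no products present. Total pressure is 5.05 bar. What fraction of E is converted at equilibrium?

Let X = conversion of E (basis 1 mol E); extent of reaction ξ = X.
Moles: n_E = 1 − X; n_D = 2.46 − X; n_A = X.
Summing: n_T = 3.46 − X.
With p_i = (n_i/n_T)P, K = p_A / (p_E p_D).
Setting this equal to 0.801 bar^-1 and taking the physical root (0 < X < 1) gives X = 0.720.

X = 0.720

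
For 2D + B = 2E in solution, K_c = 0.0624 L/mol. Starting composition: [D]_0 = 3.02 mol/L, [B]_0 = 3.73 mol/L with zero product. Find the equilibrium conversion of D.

Let X = conversion of D; extent ξ = 3.02X/2 mol/L.
Concentrations: [D] = 3.02 − 3.02X; [B] = 3.73 − 1.51X; [E] = 3.02X.
K_c = [E]^2 / ([D]^2 [B]).
Solving K_c = 0.0624 for X ∈ (0,1): X = 0.311.

X = 0.311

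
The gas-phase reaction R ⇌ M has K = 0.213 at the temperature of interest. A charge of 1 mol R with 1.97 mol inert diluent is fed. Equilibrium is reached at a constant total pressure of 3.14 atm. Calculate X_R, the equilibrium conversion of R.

X = 0.176

Let X = conversion of R (basis 1 mol R); extent of reaction ξ = X.
At extent ξ: n_R = 1 − X; n_M = X; n_I = 1.97 (inert).
n_T stays at 2.97 (no change in mole number).
y_i = n_i/n_T, p_i = y_i·P. K = p_M / (p_R).
Setting this equal to 0.213 and taking the physical root (0 < X < 1) gives X = 0.176.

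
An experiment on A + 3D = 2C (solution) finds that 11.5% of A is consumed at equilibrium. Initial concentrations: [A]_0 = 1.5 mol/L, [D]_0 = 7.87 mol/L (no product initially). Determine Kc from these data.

Kc = 0.000226 (mol/L)^-2

Let X = conversion of A.
Concentrations: [A] = 1.5 − 1.5X; [D] = 7.87 − 4.5X; [C] = 3X.
At X = 0.115: [A] = 1.33, [D] = 7.35, [C] = 0.345.
Kc = [C]^2 / ([A] [D]^3) = 0.000226 (mol/L)^-2.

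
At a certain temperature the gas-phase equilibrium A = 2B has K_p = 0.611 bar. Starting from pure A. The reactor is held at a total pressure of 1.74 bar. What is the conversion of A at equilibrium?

X = 0.284

Take 1 mol A as basis and let X be its fractional conversion, so ξ = X.
At extent ξ: n_A = 1 − X; n_B = 2X.
n_T = Σnᵢ = 1 + X.
Mole fractions y_i = n_i/n_T; K_p = p_B^2 / (p_A) with p_i = y_i·P.
This yields a degree-2 equation in X; solving on (0,1), X = 0.284.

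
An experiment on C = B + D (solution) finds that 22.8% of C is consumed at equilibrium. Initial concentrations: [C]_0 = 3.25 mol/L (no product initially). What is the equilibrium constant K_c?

Let X = conversion of C.
Concentrations: [C] = 3.25 − 3.25X; [B] = 3.25X; [D] = 3.25X.
At X = 0.228: [C] = 2.51, [B] = 0.741, [D] = 0.741.
K_c = [B] [D] / ([C]) = 0.219 mol/L.

K_c = 0.219 mol/L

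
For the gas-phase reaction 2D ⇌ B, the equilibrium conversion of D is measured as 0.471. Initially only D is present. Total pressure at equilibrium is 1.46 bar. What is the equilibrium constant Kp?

Kp = 0.441 bar^-1

Let X = conversion of D (basis 1 mol D); extent of reaction ξ = 0.5X.
Species balance: n_D = 1 − X; n_B = 0.5X.
n_T = Σnᵢ = 1 − 0.5X.
At X = 0.471: n_D = 0.529, n_B = 0.235, n_T = 0.764.
p_i = (n_i/n_T)·P. Kp = p_B / (p_D^2) = 0.441 bar^-1.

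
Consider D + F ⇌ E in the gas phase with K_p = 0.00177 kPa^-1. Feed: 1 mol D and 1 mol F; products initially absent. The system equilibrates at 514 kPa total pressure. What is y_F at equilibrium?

y_F = 0.420

Take 1 mol D as basis and let X be its fractional conversion, so ξ = X.
At extent ξ: n_D = 1 − X; n_F = 1 − X; n_E = X.
Summing: n_T = 2 − X.
With p_i = (n_i/n_T)P, K_p = p_E / (p_D p_F).
Setting this equal to 0.00177 kPa^-1 and taking the physical root (0 < X < 1) gives X = 0.276.
Then n_F = 0.724, n_T = 1.72, so y_F = 0.420.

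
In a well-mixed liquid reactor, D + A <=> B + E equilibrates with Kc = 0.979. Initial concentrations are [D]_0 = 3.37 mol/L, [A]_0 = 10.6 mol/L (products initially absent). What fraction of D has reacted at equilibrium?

X = 0.756

Let X = conversion of D; extent ξ = 3.37·X mol/L.
Concentrations: [D] = 3.37 − 3.37X; [A] = 10.6 − 3.37X; [B] = 3.37X; [E] = 3.37X.
Kc = [B] [E] / ([D] [A]).
Setting equal to 0.979 and solving for X on (0,1) gives X = 0.756.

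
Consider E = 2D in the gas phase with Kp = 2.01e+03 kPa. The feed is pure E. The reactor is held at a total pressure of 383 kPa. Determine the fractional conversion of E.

X = 0.753

Take 1 mol E as basis and let X be its fractional conversion, so ξ = X.
Species balance: n_E = 1 − X; n_D = 2X.
Total moles n_T = 1 + X.
With p_i = (n_i/n_T)P, Kp = p_D^2 / (p_E).
Equating to 2.01e+03 kPa and solving on 0 < X < 1: X = 0.753.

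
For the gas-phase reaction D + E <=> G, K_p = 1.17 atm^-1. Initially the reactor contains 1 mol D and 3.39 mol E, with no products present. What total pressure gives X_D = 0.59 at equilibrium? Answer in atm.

Basis: 1 mol D initially; let X = conversion of D. Extent ξ = X.
At extent ξ: n_D = 1 − X; n_E = 3.39 − X; n_G = X.
n_T = Σnᵢ = 4.39 − X.
K_p = p_G / (p_D p_E) with p_i = (n_i/n_T)·P.
At X = 0.59: the mole-fraction product g(X) = Π y_i^ν_i = 1.953. Since K_p = g(X)·P^{-1}, P = (g/K_p)^(1/1) = (1.953/1.17)^(1/1) = 1.67 atm.

P = 1.67 atm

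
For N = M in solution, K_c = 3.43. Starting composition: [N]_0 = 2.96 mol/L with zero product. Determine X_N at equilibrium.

Let X = conversion of N; extent ξ = 2.96·X mol/L.
Concentrations: [N] = 2.96 − 2.96X; [M] = 2.96X.
K_c = [M] / ([N]).
This equals 3.43 at X = 0.774 (the root in 0 < X < 1).

X = 0.774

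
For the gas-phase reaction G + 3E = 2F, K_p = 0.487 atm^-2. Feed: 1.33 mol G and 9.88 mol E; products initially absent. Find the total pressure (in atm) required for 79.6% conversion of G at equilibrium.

Take 1.33 mol G as basis and let X be its fractional conversion, so ξ = 1.33X.
Moles: n_G = 1.33 − 1.33X; n_E = 9.88 − 3.99X; n_F = 2.66X.
n_T = Σnᵢ = 11.2 − 2.66X.
K_p = p_F^2 / (p_G p_E^3) with p_i = (n_i/n_T)·P.
At X = 0.796: the mole-fraction product g(X) = Π y_i^ν_i = 4.534. Since K_p = g(X)·P^{-2}, P = (g/K_p)^(1/2) = (4.534/0.487)^(1/2) = 3.05 atm.

P = 3.05 atm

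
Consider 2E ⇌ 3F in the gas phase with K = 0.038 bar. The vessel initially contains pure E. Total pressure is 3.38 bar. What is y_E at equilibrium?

Let X = conversion of E (basis 1 mol E); extent of reaction ξ = 0.5X.
Moles: n_E = 1 − X; n_F = 1.5X.
Total moles n_T = 1 + 0.5X.
Mole fractions y_i = n_i/n_T; K = p_F^3 / (p_E^2) with p_i = y_i·P.
Substituting and setting equal to 0.038 bar gives a polynomial in X; the root in (0,1) is X = 0.138.
Then n_E = 0.862, n_T = 1.07, so y_E = 0.806.

y_E = 0.806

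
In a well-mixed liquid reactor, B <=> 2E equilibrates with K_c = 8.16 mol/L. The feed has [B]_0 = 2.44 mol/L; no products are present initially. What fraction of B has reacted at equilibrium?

Let X = conversion of B; extent ξ = 2.44·X mol/L.
Concentrations: [B] = 2.44 − 2.44X; [E] = 4.88X.
K_c = [E]^2 / ([B]).
This equals 8.16 at X = 0.587 (the root in 0 < X < 1).

X = 0.587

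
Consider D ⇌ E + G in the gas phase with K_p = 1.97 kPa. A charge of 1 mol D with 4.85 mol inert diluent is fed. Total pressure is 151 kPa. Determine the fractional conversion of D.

X = 0.245

Take 1 mol D as basis and let X be its fractional conversion, so ξ = X.
Moles: n_D = 1 − X; n_E = X; n_G = X; n_I = 4.85 (inert).
Summing: n_T = 5.85 + X.
With p_i = (n_i/n_T)P, K_p = p_E p_G / (p_D).
Setting this equal to 1.97 kPa and taking the physical root (0 < X < 1) gives X = 0.245.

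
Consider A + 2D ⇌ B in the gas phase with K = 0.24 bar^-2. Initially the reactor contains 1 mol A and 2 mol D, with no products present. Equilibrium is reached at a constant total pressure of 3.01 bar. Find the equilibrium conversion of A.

X = 0.395

Take 1 mol A as basis and let X be its fractional conversion, so ξ = X.
At extent ξ: n_A = 1 − X; n_D = 2 − 2X; n_B = X.
Total moles n_T = 3 − 2X.
y_i = n_i/n_T, p_i = y_i·P. K = p_B / (p_A p_D^2).
Substituting and setting equal to 0.24 bar^-2 gives a polynomial in X; the root in (0,1) is X = 0.395.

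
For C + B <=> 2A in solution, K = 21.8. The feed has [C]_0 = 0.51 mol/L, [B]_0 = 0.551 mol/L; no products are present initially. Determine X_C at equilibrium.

Let X = conversion of C; extent ξ = 0.51·X mol/L.
Concentrations: [C] = 0.51 − 0.51X; [B] = 0.551 − 0.51X; [A] = 1.02X.
K = [A]^2 / ([C] [B]).
Equating to 21.8: the physical root is X = 0.726.

X = 0.726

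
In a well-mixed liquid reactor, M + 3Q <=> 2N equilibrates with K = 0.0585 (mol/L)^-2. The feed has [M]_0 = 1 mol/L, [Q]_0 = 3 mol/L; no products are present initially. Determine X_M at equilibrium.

Let X = conversion of M; extent ξ = 1·X mol/L.
Concentrations: [M] = 1 − 1X; [Q] = 3 − 3X; [N] = 2X.
K = [N]^2 / ([M] [Q]^3).
Solving K = 0.0585 for X ∈ (0,1): X = 0.304.

X = 0.304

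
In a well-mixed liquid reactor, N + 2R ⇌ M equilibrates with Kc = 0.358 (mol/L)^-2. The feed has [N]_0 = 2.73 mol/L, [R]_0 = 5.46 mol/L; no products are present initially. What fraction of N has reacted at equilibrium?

Let X = conversion of N; extent ξ = 2.73·X mol/L.
Concentrations: [N] = 2.73 − 2.73X; [R] = 5.46 − 5.46X; [M] = 2.73X.
Kc = [M] / ([N] [R]^2).
Setting equal to 0.358 and solving for X on (0,1) gives X = 0.614.

X = 0.614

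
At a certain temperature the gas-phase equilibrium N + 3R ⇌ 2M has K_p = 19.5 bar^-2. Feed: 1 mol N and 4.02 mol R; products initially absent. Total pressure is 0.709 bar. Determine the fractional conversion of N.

X = 0.678

Basis: 1 mol N initially; let X = conversion of N. Extent ξ = X.
Mole table: n_N = 1 − X; n_R = 4.02 − 3X; n_M = 2X.
Summing: n_T = 5.02 − 2X.
With p_i = (n_i/n_T)P, K_p = p_M^2 / (p_N p_R^3).
This yields a degree-4 equation in X; solving on (0,1), X = 0.678.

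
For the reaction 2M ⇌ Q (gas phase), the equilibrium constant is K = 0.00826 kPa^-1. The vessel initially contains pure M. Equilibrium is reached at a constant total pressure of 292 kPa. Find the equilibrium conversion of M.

X = 0.694

Let X = conversion of M (basis 1 mol M); extent of reaction ξ = 0.5X.
At extent ξ: n_M = 1 − X; n_Q = 0.5X.
Summing: n_T = 1 − 0.5X.
With p_i = (n_i/n_T)P, K = p_Q / (p_M^2).
Setting this equal to 0.00826 kPa^-1 and taking the physical root (0 < X < 1) gives X = 0.694.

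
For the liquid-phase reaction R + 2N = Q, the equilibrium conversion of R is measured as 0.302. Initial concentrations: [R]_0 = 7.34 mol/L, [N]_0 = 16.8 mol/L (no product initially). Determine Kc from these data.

Kc = 0.00283 (mol/L)^-2

Let X = conversion of R.
Concentrations: [R] = 7.34 − 7.34X; [N] = 16.8 − 14.7X; [Q] = 7.34X.
At X = 0.302: [R] = 5.12, [N] = 12.4, [Q] = 2.22.
Kc = [Q] / ([R] [N]^2) = 0.00283 (mol/L)^-2.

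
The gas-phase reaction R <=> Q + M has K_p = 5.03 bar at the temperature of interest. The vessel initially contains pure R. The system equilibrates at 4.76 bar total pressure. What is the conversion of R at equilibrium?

X = 0.717

Take 1 mol R as basis and let X be its fractional conversion, so ξ = X.
At extent ξ: n_R = 1 − X; n_Q = X; n_M = X.
n_T = Σnᵢ = 1 + X.
Mole fractions y_i = n_i/n_T; K_p = p_Q p_M / (p_R) with p_i = y_i·P.
Substituting and setting equal to 5.03 bar gives a polynomial in X; the root in (0,1) is X = 0.717.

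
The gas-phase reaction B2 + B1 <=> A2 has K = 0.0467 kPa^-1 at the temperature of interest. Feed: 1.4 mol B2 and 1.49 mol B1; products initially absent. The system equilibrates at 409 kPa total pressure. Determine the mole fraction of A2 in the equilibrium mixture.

y_A2 = 0.633

Take 1.4 mol B2 as basis and let X be its fractional conversion, so ξ = 1.4X.
At extent ξ: n_B2 = 1.4 − 1.4X; n_B1 = 1.49 − 1.4X; n_A2 = 1.4X.
Total moles n_T = 2.89 − 1.4X.
y_i = n_i/n_T, p_i = y_i·P. K = p_A2 / (p_B2 p_B1).
This yields a degree-2 equation in X; solving on (0,1), X = 0.800.
Then n_A2 = 1.12, n_T = 1.77, so y_A2 = 0.633.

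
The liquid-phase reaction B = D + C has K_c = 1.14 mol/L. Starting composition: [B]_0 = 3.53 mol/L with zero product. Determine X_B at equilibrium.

Let X = conversion of B; extent ξ = 3.53·X mol/L.
Concentrations: [B] = 3.53 − 3.53X; [D] = 3.53X; [C] = 3.53X.
K_c = [D] [C] / ([B]).
Equating to 1.14 mol/L: the physical root is X = 0.429.

X = 0.429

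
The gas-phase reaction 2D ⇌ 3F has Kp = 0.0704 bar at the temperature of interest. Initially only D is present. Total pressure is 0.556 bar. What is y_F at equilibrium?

Let X = conversion of D (basis 1 mol D); extent of reaction ξ = 0.5X.
At extent ξ: n_D = 1 − X; n_F = 1.5X.
n_T = Σnᵢ = 1 + 0.5X.
With p_i = (n_i/n_T)P, Kp = p_F^3 / (p_D^2).
This yields a degree-3 equation in X; solving on (0,1), X = 0.281.
Then n_F = 0.421, n_T = 1.14, so y_F = 0.369.

y_F = 0.369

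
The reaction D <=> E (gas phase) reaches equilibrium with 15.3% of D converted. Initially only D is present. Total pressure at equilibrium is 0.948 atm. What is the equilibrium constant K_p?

Let X = conversion of D (basis 1 mol D); extent of reaction ξ = X.
Moles: n_D = 1 − X; n_E = X.
n_T stays at 1 (no change in mole number).
At X = 0.153: n_D = 0.847, n_E = 0.153, n_T = 1.
p_i = (n_i/n_T)·P. K_p = p_E / (p_D) = 0.181.

K_p = 0.181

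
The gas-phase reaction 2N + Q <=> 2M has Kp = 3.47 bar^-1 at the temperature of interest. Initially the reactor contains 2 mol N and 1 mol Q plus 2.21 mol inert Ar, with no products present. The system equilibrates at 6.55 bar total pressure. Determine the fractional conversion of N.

Take 2 mol N as basis and let X be its fractional conversion, so ξ = X.
Mole table: n_N = 2 − 2X; n_Q = 1 − X; n_M = 2X; n_I = 2.21 (inert).
n_T = Σnᵢ = 5.21 − X.
With p_i = (n_i/n_T)P, Kp = p_M^2 / (p_N^2 p_Q).
Equating to 3.47 bar^-1 and solving on 0 < X < 1: X = 0.587.

X = 0.587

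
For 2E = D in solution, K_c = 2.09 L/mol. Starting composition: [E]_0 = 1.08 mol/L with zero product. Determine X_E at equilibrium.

X = 0.627

Let X = conversion of E; extent ξ = 1.08X/2 mol/L.
Concentrations: [E] = 1.08 − 1.08X; [D] = 0.54X.
K_c = [D] / ([E]^2).
Solving K_c = 2.09 for X ∈ (0,1): X = 0.627.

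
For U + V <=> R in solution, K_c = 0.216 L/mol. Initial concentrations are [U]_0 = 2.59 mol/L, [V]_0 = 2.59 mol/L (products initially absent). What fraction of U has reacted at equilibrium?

X = 0.286

Let X = conversion of U; extent ξ = 2.59·X mol/L.
Concentrations: [U] = 2.59 − 2.59X; [V] = 2.59 − 2.59X; [R] = 2.59X.
K_c = [R] / ([U] [V]).
Equating to 0.216 L/mol: the physical root is X = 0.286.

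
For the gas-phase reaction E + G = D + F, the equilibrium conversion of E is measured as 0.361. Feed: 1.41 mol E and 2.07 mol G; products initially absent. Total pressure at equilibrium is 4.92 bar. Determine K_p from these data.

Let X = conversion of E (basis 1.41 mol E); extent of reaction ξ = 1.41X.
Mole table: n_E = 1.41 − 1.41X; n_G = 2.07 − 1.41X; n_D = 1.41X; n_F = 1.41X.
Total moles n_T = 3.48 (Δν = 0, constant).
At X = 0.361: n_E = 0.901, n_G = 1.56, n_D = 0.509, n_F = 0.509, n_T = 3.48.
p_i = (n_i/n_T)·P. K_p = p_D p_F / (p_E p_G) = 0.184.

K_p = 0.184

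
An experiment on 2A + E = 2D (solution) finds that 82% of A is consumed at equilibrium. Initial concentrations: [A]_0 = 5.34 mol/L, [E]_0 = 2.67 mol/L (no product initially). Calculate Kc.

Kc = 43.2 L/mol

Let X = conversion of A.
Concentrations: [A] = 5.34 − 5.34X; [E] = 2.67 − 2.67X; [D] = 5.34X.
At X = 0.82: [A] = 0.961, [E] = 0.481, [D] = 4.38.
Kc = [D]^2 / ([A]^2 [E]) = 43.2 L/mol.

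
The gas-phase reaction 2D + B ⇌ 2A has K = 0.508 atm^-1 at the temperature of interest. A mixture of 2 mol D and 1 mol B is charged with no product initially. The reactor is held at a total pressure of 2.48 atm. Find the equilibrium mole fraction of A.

y_A = 0.270

Basis: 2 mol D initially; let X = conversion of D. Extent ξ = X.
At extent ξ: n_D = 2 − 2X; n_B = 1 − X; n_A = 2X.
n_T = Σnᵢ = 3 − X.
Mole fractions y_i = n_i/n_T; K = p_A^2 / (p_D^2 p_B) with p_i = y_i·P.
Setting this equal to 0.508 atm^-1 and taking the physical root (0 < X < 1) gives X = 0.356.
Then n_A = 0.713, n_T = 2.64, so y_A = 0.270.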